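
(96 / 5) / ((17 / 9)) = 864/85 = 10.16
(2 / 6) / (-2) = -1/6 = -0.17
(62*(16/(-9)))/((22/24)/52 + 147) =-206336/275217 = -0.75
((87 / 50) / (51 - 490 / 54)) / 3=783/56600 = 0.01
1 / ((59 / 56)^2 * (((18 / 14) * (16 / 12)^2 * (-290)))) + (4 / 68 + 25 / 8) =3.18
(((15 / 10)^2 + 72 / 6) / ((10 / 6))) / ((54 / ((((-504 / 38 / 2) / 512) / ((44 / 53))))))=-1113/450560 = 0.00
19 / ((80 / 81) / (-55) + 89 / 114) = 24.91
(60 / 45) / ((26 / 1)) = 2/39 = 0.05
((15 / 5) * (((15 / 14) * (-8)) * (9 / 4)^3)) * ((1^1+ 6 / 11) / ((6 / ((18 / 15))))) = -90.53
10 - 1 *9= 1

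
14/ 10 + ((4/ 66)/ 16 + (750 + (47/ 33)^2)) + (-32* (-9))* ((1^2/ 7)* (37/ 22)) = 250835443/304920 = 822.63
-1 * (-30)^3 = 27000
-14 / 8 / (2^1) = -7/8 = -0.88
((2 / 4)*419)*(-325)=-136175/2 = -68087.50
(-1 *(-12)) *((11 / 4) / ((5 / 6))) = 198/5 = 39.60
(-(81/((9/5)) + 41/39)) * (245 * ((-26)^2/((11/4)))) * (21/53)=-640669120/583 = -1098917.87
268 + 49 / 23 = 6213/23 = 270.13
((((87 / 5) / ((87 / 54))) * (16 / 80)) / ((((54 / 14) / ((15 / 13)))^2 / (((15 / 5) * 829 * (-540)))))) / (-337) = 43870680/56953 = 770.30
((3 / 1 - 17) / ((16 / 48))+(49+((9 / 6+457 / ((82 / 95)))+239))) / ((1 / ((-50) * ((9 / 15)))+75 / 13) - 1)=12423450/75727 = 164.06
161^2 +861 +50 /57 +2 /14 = 10686425/399 = 26783.02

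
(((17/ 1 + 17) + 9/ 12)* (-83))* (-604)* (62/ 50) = 54004697/25 = 2160187.88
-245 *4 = -980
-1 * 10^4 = -10000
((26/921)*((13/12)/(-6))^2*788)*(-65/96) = -28132585/57293568 = -0.49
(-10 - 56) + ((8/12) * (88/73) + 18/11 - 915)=-2357351/2409 = -978.56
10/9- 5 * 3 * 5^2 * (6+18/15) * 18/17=-437230/153 = -2857.71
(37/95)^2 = 1369/9025 = 0.15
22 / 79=0.28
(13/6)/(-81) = -13/486 = -0.03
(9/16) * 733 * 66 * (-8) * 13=-2830113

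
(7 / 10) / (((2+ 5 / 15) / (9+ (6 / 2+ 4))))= 24/5 = 4.80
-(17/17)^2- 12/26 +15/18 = -49/78 = -0.63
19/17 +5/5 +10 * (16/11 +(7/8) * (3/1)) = 32099/748 = 42.91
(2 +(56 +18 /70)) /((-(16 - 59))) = 2039/1505 = 1.35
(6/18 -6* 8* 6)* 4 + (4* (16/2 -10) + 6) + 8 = -3434/3 = -1144.67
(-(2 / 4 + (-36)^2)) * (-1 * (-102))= -132243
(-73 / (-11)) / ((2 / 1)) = 73/22 = 3.32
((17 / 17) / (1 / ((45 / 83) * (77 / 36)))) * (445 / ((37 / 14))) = 1199275/6142 = 195.26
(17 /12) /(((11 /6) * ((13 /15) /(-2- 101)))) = -26265/286 = -91.84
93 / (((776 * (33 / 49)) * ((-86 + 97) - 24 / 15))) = 7595/401192 = 0.02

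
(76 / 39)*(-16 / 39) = -1216/1521 = -0.80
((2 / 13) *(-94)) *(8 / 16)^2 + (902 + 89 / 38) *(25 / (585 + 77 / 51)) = 516177043/14776528 = 34.93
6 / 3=2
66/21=22/7 = 3.14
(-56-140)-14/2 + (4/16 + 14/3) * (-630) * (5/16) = -37471/32 = -1170.97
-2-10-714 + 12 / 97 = -70410/97 = -725.88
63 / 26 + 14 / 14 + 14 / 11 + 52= 16215/286 = 56.70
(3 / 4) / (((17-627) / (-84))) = 63/610 = 0.10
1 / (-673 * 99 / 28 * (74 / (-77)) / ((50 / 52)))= 1225/2913417 = 0.00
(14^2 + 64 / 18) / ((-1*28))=-449/63 = -7.13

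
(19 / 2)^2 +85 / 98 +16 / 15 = 271021/2940 = 92.18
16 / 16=1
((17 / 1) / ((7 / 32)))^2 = 295936/49 = 6039.51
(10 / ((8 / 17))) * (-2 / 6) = -85/12 = -7.08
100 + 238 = 338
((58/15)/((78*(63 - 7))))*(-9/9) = -29/32760 = 0.00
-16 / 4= -4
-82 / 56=-41/28 = -1.46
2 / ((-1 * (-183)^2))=-2/33489 = 0.00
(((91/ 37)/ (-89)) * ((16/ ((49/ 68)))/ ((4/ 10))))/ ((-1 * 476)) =520/161357 = 0.00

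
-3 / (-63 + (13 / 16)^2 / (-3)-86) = 2304/114601 = 0.02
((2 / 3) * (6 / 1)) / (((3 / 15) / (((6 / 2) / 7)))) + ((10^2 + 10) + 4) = 858/7 = 122.57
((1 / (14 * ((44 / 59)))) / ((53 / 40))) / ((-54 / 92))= -13570/110187 = -0.12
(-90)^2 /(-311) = -8100/311 = -26.05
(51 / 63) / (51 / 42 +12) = 0.06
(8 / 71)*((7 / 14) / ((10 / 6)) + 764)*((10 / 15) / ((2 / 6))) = 61144/355 = 172.24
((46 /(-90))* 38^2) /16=-8303/180 = -46.13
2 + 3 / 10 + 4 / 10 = 27/10 = 2.70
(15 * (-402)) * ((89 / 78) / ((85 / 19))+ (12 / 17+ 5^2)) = -34596321/221 = -156544.44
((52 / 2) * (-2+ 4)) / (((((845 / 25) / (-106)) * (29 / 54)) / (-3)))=343440/377 = 910.98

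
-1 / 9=-0.11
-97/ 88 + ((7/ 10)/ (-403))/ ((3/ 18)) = -197303/177320 = -1.11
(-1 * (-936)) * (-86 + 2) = -78624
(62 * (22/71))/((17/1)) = 1364/1207 = 1.13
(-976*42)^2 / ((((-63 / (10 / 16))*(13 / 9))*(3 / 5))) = -250051200/13 = -19234707.69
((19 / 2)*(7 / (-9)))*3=-133/6 = -22.17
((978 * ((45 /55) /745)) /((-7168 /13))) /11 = -57213/323079680 = 0.00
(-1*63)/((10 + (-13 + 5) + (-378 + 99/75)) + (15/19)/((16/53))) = 478800/2827693 = 0.17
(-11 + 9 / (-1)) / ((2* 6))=-1.67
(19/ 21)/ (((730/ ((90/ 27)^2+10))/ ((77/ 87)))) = 3971/171477 = 0.02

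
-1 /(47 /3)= -3/47 = -0.06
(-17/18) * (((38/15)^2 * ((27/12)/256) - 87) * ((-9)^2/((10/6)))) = 255405501/64000 = 3990.71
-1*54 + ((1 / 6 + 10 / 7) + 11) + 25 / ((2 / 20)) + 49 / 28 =17669/84 = 210.35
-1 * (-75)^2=-5625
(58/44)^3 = 24389/10648 = 2.29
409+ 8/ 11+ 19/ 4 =18237/44 = 414.48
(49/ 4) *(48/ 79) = 588/79 = 7.44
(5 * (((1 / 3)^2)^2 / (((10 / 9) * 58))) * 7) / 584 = 7/609696 = 0.00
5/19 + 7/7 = 24/19 = 1.26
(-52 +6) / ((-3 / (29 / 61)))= 1334/183 = 7.29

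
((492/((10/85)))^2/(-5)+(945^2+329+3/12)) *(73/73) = -52089411/20 = -2604470.55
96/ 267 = 32/89 = 0.36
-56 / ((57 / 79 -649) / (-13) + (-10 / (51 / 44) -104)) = 1466556/1643587 = 0.89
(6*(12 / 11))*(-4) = -288/11 = -26.18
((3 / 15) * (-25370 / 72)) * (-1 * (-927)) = -261311/4 = -65327.75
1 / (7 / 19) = 19/7 = 2.71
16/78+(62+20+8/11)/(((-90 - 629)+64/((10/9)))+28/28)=4351/54483 = 0.08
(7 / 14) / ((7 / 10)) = 5/7 = 0.71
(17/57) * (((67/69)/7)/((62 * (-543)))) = -1139/926858646 = 0.00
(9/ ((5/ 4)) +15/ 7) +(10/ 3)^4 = 376487/2835 = 132.80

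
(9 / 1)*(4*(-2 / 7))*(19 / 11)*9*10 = -123120/77 = -1598.96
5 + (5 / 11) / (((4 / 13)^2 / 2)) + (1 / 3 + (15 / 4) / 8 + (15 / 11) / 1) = 16.77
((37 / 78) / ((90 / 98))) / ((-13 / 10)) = -1813/4563 = -0.40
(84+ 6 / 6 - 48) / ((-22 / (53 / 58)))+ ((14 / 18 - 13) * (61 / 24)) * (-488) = 522226613/34452 = 15158.09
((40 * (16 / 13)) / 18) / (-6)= -160/351 = -0.46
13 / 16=0.81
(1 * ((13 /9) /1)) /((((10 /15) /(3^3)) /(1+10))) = 1287/2 = 643.50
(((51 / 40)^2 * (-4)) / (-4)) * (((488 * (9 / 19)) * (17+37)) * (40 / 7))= 77109246/665 = 115953.75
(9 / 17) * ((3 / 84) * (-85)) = -45/28 = -1.61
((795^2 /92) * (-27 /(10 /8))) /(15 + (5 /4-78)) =13651740/5681 = 2403.05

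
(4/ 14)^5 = 32/16807 = 0.00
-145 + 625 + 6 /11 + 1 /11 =5287/11 = 480.64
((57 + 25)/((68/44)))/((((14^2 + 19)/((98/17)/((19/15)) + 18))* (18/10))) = 2190056/708339 = 3.09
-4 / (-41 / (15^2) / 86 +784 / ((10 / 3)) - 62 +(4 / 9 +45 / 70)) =-7525/327874 = -0.02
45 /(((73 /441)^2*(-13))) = -8751645/69277 = -126.33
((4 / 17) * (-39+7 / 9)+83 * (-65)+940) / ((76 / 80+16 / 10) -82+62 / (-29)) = 396134780/7240113 = 54.71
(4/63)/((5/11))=44/315 = 0.14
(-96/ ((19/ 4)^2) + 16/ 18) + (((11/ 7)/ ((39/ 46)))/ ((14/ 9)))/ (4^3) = -443372857/132455232 = -3.35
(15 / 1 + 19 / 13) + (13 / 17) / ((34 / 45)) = 131297/7514 = 17.47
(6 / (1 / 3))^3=5832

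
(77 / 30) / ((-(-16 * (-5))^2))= -77/192000 = 0.00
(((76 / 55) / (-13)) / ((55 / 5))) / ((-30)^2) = -19/1769625 = 0.00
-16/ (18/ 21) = -56/3 = -18.67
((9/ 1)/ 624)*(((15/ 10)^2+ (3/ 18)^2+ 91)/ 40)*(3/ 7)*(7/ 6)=1679/99840 = 0.02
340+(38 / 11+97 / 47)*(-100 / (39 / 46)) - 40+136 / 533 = -96619988/275561 = -350.63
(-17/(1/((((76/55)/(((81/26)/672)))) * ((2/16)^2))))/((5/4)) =-470288/7425 = -63.34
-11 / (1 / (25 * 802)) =-220550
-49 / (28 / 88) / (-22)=7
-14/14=-1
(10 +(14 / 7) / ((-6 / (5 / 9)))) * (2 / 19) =1.03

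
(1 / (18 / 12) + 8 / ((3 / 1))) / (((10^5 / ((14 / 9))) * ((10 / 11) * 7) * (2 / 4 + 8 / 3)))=11/4275000 = 0.00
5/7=0.71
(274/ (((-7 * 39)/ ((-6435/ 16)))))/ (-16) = -22605/896 = -25.23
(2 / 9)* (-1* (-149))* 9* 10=2980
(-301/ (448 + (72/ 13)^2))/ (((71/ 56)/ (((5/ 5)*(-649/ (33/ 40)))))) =105044485/269232 = 390.16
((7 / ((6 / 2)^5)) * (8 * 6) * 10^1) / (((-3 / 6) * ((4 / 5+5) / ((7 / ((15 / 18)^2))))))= -12544/261 = -48.06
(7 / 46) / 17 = 7/782 = 0.01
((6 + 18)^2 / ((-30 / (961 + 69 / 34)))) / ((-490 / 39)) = 30647448/20825 = 1471.67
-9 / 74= -0.12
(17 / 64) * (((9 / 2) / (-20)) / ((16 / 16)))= -153/2560 = -0.06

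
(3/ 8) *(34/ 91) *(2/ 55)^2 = 51/275275 = 0.00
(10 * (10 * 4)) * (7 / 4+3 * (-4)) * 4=-16400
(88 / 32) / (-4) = -11/16 = -0.69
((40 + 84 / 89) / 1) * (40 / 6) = 72880/267 = 272.96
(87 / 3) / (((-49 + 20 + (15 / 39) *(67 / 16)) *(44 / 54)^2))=-40716/25531 = -1.59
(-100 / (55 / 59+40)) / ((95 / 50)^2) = -118000/174363 = -0.68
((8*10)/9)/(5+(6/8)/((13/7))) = 4160/2529 = 1.64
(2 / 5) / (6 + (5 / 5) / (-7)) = 14/205 = 0.07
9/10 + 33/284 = 1443/1420 = 1.02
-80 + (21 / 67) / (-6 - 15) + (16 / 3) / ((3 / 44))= -1081/603 = -1.79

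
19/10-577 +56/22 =-62981/110 = -572.55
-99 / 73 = -1.36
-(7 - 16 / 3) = -5/3 = -1.67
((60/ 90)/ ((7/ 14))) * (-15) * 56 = -1120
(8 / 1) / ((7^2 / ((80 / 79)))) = 0.17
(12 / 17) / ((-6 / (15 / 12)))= -5/34 = -0.15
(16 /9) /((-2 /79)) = -632/9 = -70.22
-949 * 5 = -4745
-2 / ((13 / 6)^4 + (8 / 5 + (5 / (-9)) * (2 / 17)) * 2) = -220320/2765797 = -0.08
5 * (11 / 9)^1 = 55/9 = 6.11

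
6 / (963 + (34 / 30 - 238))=45/5446 = 0.01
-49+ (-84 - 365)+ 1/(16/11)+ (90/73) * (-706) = -1597501/1168 = -1367.72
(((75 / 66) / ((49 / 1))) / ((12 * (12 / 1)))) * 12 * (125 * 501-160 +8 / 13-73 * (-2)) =6782925/56056 = 121.00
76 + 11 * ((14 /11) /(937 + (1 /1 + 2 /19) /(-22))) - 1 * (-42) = 46219962/391645 = 118.01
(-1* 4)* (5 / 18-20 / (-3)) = -250/9 = -27.78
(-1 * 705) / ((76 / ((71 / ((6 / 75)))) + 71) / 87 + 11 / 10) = -72579750/197363 = -367.75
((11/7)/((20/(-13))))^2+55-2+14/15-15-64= -1412573/58800 = -24.02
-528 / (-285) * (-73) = -135.24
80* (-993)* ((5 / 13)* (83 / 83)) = -397200/13 = -30553.85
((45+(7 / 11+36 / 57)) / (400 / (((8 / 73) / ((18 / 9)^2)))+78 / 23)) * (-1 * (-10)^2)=-11120500/35099251 = -0.32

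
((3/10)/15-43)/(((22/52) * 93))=-27937/25575 = -1.09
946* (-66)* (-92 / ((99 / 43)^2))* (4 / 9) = 117034304/243 = 481622.65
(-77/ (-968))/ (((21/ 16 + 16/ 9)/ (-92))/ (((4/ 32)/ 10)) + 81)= 1449/1426546 = 0.00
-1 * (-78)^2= -6084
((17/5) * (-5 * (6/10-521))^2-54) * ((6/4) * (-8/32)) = -172644897/20 = -8632244.85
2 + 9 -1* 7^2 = -38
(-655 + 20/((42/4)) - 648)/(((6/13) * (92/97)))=-34454303/11592 = -2972.25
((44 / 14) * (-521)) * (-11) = 126082/7 = 18011.71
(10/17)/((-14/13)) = -0.55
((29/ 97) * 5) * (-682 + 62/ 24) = -1182185/1164 = -1015.62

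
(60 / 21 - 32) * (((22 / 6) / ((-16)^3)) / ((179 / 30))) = 2805/641536 = 0.00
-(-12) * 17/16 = 51/4 = 12.75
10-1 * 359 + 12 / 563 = -196475/563 = -348.98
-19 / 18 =-1.06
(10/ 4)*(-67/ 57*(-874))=7705/3 = 2568.33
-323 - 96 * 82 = -8195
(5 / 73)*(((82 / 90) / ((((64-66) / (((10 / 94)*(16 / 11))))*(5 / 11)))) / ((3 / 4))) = -1312/92637 = -0.01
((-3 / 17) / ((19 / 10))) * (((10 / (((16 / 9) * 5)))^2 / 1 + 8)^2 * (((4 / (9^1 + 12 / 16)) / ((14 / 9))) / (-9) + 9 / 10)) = -835869673/120393728 = -6.94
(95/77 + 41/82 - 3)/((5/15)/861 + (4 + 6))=-5535/43714 = -0.13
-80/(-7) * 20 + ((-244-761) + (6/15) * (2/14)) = -27173/35 = -776.37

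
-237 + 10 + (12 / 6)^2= -223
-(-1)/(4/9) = 9/4 = 2.25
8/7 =1.14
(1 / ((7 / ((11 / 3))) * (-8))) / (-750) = 11/126000 = 0.00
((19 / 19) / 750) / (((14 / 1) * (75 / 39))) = 13/262500 = 0.00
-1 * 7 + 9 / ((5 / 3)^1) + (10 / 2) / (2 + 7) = -47/45 = -1.04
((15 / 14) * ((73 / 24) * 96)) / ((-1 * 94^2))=-1095/30926 = -0.04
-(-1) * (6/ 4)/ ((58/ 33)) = 99/116 = 0.85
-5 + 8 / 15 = -67/15 = -4.47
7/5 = 1.40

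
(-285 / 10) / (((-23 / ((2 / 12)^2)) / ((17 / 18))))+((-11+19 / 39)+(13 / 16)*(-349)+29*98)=164557267/64584 = 2547.96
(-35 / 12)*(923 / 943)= -32305/11316 = -2.85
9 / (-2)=-9/2 = -4.50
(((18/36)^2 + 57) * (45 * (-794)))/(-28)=4091085/56 = 73055.09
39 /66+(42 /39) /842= 71303/120406 = 0.59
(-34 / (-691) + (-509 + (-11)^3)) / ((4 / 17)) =-10806951/1382 = -7819.79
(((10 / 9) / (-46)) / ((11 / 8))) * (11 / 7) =-40/1449 = -0.03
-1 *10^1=-10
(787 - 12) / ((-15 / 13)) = -2015/3 = -671.67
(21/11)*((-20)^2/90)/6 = 140/99 = 1.41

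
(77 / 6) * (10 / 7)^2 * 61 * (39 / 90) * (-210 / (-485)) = 87230/291 = 299.76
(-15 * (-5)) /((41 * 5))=15/41 = 0.37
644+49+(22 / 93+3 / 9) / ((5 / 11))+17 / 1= 330733/465 = 711.25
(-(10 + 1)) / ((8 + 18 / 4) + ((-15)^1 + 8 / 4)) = 22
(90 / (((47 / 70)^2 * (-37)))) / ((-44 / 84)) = 9261000/899063 = 10.30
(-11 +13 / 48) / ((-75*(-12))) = -0.01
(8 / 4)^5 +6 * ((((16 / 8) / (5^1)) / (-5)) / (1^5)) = 788/25 = 31.52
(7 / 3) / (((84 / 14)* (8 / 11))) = 0.53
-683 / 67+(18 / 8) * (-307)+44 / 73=-13701477/19564 = -700.34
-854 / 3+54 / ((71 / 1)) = -60472/213 = -283.91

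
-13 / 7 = -1.86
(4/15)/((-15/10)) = -8/45 = -0.18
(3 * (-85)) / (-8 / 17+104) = -867/352 = -2.46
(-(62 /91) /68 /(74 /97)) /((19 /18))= -27063/2175082 = -0.01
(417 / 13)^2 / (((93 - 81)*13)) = 57963/8788 = 6.60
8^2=64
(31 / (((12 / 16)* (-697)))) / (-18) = 62/18819 = 0.00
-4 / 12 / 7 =-0.05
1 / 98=0.01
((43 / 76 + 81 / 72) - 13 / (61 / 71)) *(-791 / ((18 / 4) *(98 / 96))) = 56327788/24339 = 2314.30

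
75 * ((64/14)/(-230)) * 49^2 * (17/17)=-82320/23 = -3579.13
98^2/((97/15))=1485.15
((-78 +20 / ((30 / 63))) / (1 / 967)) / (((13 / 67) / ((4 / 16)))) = -583101/13 = -44853.92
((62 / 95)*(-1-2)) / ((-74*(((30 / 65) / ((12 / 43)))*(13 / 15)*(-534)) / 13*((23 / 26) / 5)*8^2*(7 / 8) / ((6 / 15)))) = -15717/866302682 = 0.00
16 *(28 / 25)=17.92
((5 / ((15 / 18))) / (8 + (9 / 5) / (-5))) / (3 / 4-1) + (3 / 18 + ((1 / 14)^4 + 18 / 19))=-2.03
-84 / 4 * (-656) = 13776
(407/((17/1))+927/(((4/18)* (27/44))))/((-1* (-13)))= 8921/17 = 524.76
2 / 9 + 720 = 6482/9 = 720.22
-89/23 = -3.87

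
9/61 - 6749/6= -411635/366 = -1124.69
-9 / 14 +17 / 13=121/182 = 0.66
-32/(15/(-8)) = 17.07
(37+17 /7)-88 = -340/7 = -48.57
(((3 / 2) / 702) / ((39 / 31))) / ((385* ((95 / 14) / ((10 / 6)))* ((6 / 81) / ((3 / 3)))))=31/2119260 = 0.00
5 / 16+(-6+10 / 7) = -477/112 = -4.26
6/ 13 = 0.46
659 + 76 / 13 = 8643/13 = 664.85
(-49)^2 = 2401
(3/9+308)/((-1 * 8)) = -925/24 = -38.54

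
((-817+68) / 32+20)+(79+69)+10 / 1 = 4947/32 = 154.59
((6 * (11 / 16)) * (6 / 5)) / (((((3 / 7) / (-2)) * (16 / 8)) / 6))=-693/10 = -69.30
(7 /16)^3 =343/4096 = 0.08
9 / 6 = 3/2 = 1.50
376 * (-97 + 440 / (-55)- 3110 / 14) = -861040/7 = -123005.71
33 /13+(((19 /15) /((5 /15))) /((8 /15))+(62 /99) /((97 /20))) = 9.79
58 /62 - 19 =-18.06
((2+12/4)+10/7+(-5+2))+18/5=246/35 = 7.03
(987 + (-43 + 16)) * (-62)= -59520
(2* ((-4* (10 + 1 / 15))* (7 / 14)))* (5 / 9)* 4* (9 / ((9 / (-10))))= 24160/27 = 894.81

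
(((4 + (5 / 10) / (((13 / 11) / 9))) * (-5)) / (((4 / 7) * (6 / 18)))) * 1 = -21315/104 = -204.95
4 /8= 1/2 = 0.50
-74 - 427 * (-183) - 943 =77124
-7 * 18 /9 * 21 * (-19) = 5586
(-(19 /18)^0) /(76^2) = -1/5776 = 0.00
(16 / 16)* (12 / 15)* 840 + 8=680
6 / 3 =2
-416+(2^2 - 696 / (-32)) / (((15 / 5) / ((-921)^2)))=29121277/4 = 7280319.25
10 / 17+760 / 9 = 13010/153 = 85.03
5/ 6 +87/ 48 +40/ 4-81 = -3281/48 = -68.35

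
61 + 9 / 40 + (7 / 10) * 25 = 78.72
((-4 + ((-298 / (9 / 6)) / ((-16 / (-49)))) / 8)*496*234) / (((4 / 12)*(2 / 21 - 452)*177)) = 3001761/8614 = 348.47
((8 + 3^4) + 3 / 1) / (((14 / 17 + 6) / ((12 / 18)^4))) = 6256/2349 = 2.66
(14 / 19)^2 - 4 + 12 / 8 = -1413/722 = -1.96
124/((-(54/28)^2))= -33.34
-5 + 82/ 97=-403/97 = -4.15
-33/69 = -11/23 = -0.48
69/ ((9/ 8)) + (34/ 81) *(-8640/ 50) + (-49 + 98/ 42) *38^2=-1010968/15 = -67397.87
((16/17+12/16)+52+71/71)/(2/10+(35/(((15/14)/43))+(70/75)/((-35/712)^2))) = 3254125/106571028 = 0.03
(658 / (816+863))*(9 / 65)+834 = 91024512/109135 = 834.05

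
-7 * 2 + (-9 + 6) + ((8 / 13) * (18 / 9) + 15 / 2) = -215/26 = -8.27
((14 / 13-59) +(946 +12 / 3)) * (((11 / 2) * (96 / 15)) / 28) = 1121.47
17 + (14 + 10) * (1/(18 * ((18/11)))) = 481/27 = 17.81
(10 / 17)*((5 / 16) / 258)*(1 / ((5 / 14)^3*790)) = 343/17324700 = 0.00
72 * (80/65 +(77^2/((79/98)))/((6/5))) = 441386.34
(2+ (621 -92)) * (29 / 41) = 15399/41 = 375.59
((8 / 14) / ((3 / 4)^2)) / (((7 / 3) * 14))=32/1029 = 0.03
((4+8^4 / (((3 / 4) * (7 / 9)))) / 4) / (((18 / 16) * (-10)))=-9836/63 = -156.13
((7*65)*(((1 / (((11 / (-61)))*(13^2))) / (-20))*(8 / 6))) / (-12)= -427/5148 = -0.08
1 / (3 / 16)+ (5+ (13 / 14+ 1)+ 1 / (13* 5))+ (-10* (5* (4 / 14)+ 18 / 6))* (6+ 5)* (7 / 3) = -3069583/2730 = -1124.39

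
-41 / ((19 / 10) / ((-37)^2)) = -29541.58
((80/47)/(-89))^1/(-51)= 80/213333 = 0.00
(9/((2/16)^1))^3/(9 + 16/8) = 373248/11 = 33931.64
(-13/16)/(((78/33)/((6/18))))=-11/96 = -0.11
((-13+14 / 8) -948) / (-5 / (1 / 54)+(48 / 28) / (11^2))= 1083313/304904 = 3.55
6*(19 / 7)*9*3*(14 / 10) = 3078/5 = 615.60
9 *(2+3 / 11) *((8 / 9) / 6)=100/33 = 3.03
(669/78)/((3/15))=1115/26 = 42.88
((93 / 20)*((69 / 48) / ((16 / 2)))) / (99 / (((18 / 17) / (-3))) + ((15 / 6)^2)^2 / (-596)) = -318711/107018920 = 0.00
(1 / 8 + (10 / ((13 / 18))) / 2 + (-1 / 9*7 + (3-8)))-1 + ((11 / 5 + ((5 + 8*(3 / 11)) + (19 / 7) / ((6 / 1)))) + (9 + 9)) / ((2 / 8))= 40218733/360360 = 111.61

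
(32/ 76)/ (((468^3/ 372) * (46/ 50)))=775/466603254 = 0.00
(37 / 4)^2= 1369/16 = 85.56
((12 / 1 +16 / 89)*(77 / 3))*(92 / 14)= 548504/267 = 2054.32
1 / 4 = 0.25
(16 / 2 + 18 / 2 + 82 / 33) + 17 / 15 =1134/55 = 20.62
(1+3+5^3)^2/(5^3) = 16641/125 = 133.13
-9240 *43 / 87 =-132440/29 = -4566.90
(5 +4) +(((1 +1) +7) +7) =25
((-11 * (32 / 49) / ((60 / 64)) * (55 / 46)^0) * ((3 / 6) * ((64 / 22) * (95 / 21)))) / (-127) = 155648/392049 = 0.40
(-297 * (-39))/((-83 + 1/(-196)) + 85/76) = -141.45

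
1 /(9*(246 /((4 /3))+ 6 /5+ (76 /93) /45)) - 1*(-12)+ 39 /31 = 638912301/48188291 = 13.26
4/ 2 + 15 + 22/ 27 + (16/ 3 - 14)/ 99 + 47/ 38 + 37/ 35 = 292911/14630 = 20.02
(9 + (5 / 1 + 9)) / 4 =23/4 = 5.75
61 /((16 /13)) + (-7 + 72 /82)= 28497/656 = 43.44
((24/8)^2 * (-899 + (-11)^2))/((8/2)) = -3501/2 = -1750.50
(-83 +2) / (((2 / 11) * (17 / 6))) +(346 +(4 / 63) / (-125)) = 25270807/133875 = 188.76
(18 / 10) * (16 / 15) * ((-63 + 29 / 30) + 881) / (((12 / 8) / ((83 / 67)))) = 32627632/25125 = 1298.61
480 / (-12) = -40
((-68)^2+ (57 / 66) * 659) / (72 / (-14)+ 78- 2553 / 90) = 11996145/102773 = 116.72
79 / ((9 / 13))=1027/9 = 114.11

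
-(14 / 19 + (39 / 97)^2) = -160625/178771 = -0.90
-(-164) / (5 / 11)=1804/5 = 360.80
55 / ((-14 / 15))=-825/14 = -58.93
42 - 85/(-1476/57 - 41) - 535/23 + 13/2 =1549921/58466 = 26.51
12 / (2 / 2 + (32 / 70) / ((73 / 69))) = 30660/3659 = 8.38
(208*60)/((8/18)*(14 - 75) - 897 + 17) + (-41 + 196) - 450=-48475/157 = -308.76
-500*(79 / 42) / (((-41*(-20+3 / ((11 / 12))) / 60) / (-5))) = 2715625/6601 = 411.40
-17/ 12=-1.42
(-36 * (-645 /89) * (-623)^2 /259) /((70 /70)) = 14466060/37 = 390974.59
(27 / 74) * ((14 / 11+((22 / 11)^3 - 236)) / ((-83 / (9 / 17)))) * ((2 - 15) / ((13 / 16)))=-4848336/574277 = -8.44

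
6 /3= 2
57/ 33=19/11 = 1.73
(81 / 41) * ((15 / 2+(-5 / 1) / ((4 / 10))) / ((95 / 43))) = -3483/779 = -4.47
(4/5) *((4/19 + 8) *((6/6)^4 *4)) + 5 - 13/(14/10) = 14622/665 = 21.99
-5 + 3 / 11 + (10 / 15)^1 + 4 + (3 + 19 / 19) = 130/33 = 3.94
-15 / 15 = -1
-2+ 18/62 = -53/31 = -1.71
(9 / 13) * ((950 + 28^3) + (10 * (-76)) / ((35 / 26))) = 1407258/91 = 15464.37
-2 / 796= -1/398 = 0.00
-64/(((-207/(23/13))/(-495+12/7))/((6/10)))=-73664/455 = -161.90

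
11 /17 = 0.65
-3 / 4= -0.75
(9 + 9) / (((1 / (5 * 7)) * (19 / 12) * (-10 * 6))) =-126/19 = -6.63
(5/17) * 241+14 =1443/17 = 84.88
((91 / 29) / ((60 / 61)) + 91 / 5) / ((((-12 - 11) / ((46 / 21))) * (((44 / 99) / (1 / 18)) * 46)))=-5317/960480 = -0.01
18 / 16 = 1.12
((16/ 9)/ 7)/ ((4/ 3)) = 4/21 = 0.19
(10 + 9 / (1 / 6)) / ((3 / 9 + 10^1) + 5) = 96/23 = 4.17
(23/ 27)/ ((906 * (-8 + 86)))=23/1908036 = 0.00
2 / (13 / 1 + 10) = 2/23 = 0.09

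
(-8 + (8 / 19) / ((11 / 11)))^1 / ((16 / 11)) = -99/19 = -5.21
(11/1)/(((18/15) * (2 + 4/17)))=4.10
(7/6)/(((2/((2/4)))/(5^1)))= 35/24 = 1.46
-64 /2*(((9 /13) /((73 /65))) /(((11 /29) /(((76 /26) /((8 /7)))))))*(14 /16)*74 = -89906670/10439 = -8612.57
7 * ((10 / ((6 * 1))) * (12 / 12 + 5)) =70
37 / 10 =3.70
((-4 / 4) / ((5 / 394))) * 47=-18518/5 = -3703.60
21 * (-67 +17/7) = -1356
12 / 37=0.32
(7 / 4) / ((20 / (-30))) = -21/8 = -2.62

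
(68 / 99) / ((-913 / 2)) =-136/90387 = 0.00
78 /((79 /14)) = 1092/79 = 13.82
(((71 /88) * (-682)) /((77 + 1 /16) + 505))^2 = 77510416/86731969 = 0.89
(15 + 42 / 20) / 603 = 19/670 = 0.03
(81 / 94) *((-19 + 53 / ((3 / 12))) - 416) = -18063/94 = -192.16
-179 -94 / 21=-3853/21 = -183.48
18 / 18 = 1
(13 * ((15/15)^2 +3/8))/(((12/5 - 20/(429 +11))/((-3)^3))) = -212355/1036 = -204.98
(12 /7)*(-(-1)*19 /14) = 114/49 = 2.33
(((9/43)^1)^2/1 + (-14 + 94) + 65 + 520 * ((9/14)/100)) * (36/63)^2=153645488/3171035 = 48.45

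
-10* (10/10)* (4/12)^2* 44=-440/9 = -48.89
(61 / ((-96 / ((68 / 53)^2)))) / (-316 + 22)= 17629/4955076 = 0.00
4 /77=0.05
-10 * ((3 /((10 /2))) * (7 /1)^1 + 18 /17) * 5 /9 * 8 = -11920/51 = -233.73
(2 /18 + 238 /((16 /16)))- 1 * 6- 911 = -6110/9 = -678.89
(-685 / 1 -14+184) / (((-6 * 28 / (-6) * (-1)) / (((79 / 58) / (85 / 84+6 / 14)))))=17.39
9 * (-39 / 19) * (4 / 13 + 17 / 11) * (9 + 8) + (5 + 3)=-119963/209 = -573.99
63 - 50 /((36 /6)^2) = 1109/18 = 61.61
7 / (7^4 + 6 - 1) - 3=-7211/2406 = -3.00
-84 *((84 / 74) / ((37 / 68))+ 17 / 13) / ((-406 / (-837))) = -303333822/516113 = -587.73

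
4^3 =64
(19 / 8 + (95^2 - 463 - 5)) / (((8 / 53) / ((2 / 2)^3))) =3629175/64 = 56705.86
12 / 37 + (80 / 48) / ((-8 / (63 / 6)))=-1.86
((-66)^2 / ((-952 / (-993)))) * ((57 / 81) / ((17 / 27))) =20546163/4046 = 5078.14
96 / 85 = 1.13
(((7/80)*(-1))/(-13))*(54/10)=189/5200 = 0.04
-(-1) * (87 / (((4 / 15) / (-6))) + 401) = -1556.50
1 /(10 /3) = 3/10 = 0.30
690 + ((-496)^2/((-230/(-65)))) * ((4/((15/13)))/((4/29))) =603100258/345 = 1748116.69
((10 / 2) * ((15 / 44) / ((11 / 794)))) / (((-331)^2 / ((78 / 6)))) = 387075/26513762 = 0.01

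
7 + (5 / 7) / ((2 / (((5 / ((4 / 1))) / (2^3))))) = 3161/448 = 7.06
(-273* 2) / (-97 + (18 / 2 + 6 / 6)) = 182/29 = 6.28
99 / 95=1.04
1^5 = 1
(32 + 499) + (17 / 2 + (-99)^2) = 20681/2 = 10340.50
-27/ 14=-1.93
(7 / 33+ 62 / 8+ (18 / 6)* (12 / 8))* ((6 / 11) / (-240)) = -329/11616 = -0.03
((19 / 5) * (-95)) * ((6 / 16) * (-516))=139707/2 = 69853.50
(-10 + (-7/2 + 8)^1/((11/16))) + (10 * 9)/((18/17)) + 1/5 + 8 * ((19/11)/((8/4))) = 4876/55 = 88.65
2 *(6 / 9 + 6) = 13.33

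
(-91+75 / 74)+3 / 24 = -26599/296 = -89.86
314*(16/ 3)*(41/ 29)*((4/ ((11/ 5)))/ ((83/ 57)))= 78273920/26477 = 2956.30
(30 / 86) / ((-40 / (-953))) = 2859/344 = 8.31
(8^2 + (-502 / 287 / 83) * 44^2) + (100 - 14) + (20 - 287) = -3758929/23821 = -157.80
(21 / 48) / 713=7/11408 = 0.00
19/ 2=9.50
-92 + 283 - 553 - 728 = -1090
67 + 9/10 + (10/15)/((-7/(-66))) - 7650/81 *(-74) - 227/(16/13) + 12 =34728811/5040 = 6890.64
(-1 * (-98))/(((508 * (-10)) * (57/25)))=-245/28956 = -0.01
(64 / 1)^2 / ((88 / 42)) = 21504/11 = 1954.91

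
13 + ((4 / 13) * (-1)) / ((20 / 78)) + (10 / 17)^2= 17551/1445 = 12.15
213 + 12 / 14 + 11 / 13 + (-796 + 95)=-44253/91 = -486.30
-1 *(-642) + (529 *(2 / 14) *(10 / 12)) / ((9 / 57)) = 131147/126 = 1040.85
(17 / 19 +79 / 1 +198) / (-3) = -1760/19 = -92.63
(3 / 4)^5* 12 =729/256 = 2.85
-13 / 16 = -0.81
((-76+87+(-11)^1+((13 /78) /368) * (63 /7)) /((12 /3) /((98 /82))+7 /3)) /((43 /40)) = 441/660652 = 0.00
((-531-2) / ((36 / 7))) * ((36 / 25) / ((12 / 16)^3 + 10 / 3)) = -102336/2575 = -39.74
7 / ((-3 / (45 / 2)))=-105/2 = -52.50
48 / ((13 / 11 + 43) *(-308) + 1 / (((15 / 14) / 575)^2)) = 108/617407 = 0.00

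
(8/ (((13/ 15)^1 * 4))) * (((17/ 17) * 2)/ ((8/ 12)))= 90/13 = 6.92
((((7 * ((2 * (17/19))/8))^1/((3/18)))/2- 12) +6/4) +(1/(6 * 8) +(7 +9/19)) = 1543/912 = 1.69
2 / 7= 0.29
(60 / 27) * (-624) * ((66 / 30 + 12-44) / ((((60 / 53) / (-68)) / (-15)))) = 111695168/3 = 37231722.67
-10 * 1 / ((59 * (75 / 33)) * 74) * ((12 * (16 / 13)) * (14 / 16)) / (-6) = 308/141895 = 0.00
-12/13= -0.92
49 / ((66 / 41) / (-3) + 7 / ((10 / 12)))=10045/1612 = 6.23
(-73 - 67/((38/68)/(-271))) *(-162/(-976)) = 49892031/9272 = 5380.94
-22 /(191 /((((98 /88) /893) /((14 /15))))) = -105/682252 = 0.00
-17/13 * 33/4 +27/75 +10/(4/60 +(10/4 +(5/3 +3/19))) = -26523171/3253900 = -8.15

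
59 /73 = 0.81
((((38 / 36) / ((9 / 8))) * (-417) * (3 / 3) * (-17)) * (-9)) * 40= -7183520/3 = -2394506.67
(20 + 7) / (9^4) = 1/243 = 0.00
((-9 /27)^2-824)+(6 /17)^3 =-36427951/44217 = -823.84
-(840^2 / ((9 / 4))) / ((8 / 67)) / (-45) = 525280/9 = 58364.44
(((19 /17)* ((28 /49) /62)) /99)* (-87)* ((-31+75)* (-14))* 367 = 2046.47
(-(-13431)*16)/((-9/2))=-143264/3 = -47754.67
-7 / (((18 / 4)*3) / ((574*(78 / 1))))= -208936/9 = -23215.11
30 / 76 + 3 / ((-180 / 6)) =28/95 = 0.29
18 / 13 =1.38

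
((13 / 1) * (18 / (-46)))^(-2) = 529/13689 = 0.04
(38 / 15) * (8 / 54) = 152/405 = 0.38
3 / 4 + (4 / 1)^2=67/4 = 16.75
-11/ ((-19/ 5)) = 55/19 = 2.89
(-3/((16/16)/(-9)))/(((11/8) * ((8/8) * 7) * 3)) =72/77 = 0.94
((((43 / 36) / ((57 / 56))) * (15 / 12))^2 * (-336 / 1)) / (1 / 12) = -253682800/29241 = -8675.59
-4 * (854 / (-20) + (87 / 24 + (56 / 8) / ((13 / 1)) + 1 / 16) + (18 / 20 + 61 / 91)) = 268659/1820 = 147.61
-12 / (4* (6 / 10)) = -5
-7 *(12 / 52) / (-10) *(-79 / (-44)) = 1659/5720 = 0.29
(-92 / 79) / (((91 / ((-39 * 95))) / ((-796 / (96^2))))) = -434815/106176 = -4.10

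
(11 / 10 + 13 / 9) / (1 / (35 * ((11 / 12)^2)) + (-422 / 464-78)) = -22499708/697470633 = -0.03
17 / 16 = 1.06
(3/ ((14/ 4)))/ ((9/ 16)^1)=32/21 = 1.52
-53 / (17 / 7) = -21.82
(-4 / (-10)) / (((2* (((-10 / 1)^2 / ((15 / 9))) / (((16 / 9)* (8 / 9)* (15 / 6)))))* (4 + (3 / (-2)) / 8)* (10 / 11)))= 1408/370575 = 0.00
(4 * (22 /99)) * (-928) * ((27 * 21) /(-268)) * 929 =108626112/67 = 1621285.25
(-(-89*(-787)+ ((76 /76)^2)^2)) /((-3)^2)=-23348/3 = -7782.67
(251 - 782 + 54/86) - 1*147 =-29127/43 = -677.37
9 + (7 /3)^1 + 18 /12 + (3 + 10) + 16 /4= 179/6 = 29.83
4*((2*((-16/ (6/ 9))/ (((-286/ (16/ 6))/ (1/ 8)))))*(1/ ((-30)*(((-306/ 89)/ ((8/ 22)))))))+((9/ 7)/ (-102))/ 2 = -557321/101080980 = -0.01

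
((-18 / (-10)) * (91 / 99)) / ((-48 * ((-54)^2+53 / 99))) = -273/23098960 = 0.00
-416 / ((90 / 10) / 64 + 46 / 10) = -133120/1517 = -87.75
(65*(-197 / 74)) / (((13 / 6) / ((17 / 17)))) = -2955/37 = -79.86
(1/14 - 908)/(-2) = 12711/28 = 453.96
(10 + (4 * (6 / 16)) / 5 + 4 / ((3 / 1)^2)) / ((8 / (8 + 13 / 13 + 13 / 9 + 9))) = 33845/1296 = 26.11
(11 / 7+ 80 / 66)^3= 265847707/12326391 = 21.57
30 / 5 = 6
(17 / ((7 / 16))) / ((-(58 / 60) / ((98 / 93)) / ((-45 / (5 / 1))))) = 381.22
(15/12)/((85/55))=55/68 = 0.81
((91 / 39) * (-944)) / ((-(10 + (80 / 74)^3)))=2836568/14505 = 195.56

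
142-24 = 118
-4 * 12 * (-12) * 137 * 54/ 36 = 118368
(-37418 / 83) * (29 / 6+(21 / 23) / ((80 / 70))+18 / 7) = -593056591/160356 = -3698.37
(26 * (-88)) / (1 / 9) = -20592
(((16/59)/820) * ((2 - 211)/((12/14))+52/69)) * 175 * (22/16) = -12914825/667644 = -19.34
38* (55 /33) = 190/3 = 63.33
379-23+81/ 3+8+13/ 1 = 404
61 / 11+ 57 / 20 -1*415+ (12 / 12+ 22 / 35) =-623663/1540 = -404.98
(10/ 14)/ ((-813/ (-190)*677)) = 950/3852807 = 0.00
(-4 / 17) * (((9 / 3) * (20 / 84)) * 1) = -20/119 = -0.17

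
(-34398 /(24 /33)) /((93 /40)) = -630630/31 = -20342.90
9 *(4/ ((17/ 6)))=216/17 = 12.71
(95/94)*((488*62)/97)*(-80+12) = -97726880/4559 = -21436.03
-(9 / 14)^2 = -81/196 = -0.41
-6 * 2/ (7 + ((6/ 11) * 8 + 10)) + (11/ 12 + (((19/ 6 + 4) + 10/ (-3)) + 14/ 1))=17097/940 = 18.19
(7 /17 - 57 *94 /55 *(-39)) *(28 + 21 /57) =174084211/1615 = 107792.08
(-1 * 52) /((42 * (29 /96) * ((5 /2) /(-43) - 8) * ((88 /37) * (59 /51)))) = 5625776/30433557 = 0.18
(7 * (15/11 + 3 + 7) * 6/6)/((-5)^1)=-15.91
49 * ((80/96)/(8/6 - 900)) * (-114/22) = 13965/59312 = 0.24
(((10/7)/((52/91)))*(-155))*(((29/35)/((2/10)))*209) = -4697275/14 = -335519.64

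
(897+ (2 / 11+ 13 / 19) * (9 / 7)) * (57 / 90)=568.81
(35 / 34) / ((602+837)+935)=35/80716 = 0.00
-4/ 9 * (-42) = 56/3 = 18.67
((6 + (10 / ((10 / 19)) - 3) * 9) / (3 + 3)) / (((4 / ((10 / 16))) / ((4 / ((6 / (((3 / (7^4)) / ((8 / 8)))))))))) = 125/38416 = 0.00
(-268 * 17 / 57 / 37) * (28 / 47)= -127568/99123 = -1.29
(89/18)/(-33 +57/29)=-0.16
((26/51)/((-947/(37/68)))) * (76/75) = -18278/61578675 = 0.00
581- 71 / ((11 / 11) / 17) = -626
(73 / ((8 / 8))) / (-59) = -73/59 = -1.24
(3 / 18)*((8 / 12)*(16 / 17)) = 16/153 = 0.10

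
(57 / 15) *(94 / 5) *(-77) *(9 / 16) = -618849/200 = -3094.24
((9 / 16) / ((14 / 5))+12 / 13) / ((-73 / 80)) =-16365/13286 = -1.23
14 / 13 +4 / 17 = 290/221 = 1.31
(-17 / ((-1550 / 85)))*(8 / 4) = 1.86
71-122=-51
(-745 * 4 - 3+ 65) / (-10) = 1459/5 = 291.80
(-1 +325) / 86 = 162/43 = 3.77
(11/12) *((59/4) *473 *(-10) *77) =-118186145/24 = -4924422.71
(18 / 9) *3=6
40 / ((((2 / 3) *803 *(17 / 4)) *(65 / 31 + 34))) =2480/5091823 = 0.00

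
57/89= 0.64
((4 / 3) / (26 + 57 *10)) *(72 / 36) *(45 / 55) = 6/1639 = 0.00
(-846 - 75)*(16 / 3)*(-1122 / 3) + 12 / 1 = 1837100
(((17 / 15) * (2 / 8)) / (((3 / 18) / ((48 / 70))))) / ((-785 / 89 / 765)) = -2777868/27475 = -101.11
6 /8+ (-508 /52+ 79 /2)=30.48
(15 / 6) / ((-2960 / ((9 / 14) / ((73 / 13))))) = -117/1210048 = 0.00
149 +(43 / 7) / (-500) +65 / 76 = 4982279/33250 = 149.84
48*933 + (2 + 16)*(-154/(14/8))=43200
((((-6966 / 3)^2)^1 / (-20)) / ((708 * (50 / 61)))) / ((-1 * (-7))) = -27407727/413000 = -66.36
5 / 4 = 1.25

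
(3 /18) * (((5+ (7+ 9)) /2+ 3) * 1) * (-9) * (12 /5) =-243/5 = -48.60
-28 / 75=-0.37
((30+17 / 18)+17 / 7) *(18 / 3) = 4205/21 = 200.24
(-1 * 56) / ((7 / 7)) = -56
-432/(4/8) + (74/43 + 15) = -36433/43 = -847.28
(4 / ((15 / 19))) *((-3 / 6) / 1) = -2.53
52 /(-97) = -52/97 = -0.54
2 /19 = 0.11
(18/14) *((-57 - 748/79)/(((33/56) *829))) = -126024/720401 = -0.17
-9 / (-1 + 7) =-3/2 = -1.50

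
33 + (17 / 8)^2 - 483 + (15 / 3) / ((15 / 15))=-28191/64 = -440.48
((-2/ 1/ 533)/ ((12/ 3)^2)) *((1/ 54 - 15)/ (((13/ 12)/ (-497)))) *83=-33372059/249444 = -133.79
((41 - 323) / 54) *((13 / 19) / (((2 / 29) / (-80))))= 4144.80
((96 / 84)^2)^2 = 4096/2401 = 1.71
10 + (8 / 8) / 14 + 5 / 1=211/14 = 15.07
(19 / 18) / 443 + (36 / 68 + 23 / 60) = 1240529/1355580 = 0.92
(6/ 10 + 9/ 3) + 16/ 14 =166/35 = 4.74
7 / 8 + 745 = 5967/8 = 745.88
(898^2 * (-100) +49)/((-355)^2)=-80640351/126025 = -639.88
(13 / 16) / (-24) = -13/384 = -0.03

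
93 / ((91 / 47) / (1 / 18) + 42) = 1457/1204 = 1.21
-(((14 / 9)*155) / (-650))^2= -47089/342225 = -0.14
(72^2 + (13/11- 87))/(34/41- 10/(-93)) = 53458260/9823 = 5442.15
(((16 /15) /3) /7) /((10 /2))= 0.01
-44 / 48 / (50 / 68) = -187/150 = -1.25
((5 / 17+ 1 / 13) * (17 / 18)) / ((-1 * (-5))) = 41/585 = 0.07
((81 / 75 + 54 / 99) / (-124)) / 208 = -447/7092800 = 0.00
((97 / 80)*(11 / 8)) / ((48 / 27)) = 9603/10240 = 0.94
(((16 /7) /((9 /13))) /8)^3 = 17576/250047 = 0.07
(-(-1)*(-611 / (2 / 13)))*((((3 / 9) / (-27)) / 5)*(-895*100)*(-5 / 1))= 355449250/81 = 4388262.35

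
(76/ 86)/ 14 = 19/301 = 0.06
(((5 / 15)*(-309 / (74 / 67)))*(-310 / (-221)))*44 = -47064820/8177 = -5755.76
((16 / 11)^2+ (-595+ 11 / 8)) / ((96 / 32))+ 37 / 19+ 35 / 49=-194.51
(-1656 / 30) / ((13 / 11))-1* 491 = -34951/65 = -537.71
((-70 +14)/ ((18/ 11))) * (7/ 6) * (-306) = 36652/3 = 12217.33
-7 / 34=-0.21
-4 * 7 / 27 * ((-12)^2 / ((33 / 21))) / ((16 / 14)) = -2744/33 = -83.15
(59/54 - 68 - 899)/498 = -1.94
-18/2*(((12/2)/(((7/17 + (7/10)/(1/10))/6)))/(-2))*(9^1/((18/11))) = 1683/14 = 120.21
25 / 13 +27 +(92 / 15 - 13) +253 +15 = 56561/195 = 290.06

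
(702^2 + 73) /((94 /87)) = 42880299/94 = 456173.39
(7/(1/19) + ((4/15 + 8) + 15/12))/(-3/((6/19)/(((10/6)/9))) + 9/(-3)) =-76959/2570 = -29.95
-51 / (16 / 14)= -357/8 = -44.62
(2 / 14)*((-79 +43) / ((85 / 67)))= -2412/595 = -4.05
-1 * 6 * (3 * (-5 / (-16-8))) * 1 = -15/4 = -3.75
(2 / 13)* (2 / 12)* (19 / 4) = 19/156 = 0.12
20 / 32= 5/8 = 0.62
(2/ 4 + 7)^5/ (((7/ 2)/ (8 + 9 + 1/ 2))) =3796875/32 = 118652.34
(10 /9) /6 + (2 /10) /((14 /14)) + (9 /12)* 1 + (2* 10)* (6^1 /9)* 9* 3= 195013/540 = 361.14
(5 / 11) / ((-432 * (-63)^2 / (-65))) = 325/18860688 = 0.00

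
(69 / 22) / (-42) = -23/308 = -0.07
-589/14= -42.07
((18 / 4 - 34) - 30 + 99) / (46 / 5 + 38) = 395/472 = 0.84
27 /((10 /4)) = 54/5 = 10.80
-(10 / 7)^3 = -1000/343 = -2.92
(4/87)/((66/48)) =0.03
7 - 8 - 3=-4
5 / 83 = 0.06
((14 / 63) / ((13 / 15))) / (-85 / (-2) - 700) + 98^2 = 98508224/10257 = 9604.00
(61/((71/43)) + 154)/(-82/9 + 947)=122013/599311 = 0.20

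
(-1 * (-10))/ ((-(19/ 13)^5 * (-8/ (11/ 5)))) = 4084223/9904396 = 0.41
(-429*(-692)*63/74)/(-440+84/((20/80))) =-359667/148 = -2430.18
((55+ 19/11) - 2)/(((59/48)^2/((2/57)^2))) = 616448/13823051 = 0.04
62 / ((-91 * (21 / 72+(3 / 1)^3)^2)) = -35712/39041275 = 0.00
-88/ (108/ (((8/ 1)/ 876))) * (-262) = 11528/5913 = 1.95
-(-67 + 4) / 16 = 63/16 = 3.94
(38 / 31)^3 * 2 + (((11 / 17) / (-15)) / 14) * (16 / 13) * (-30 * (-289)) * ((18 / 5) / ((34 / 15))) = -48.54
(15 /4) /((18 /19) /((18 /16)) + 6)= 57/104 = 0.55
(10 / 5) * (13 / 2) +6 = 19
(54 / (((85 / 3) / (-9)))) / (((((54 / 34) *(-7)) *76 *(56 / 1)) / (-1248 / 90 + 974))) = 3411/9800 = 0.35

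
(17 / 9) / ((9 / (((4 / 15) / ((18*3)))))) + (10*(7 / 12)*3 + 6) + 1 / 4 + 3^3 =6659551/131220 = 50.75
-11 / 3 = -3.67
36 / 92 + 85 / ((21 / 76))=148769/483 = 308.01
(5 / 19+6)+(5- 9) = 43/19 = 2.26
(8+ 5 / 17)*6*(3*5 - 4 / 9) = 12314/17 = 724.35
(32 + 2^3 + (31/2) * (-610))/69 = -9415/69 = -136.45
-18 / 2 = -9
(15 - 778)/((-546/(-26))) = -109/3 = -36.33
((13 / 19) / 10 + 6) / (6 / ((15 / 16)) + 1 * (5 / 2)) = 1153/1691 = 0.68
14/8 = 7/4 = 1.75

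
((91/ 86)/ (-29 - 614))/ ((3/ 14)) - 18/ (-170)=692378/7050495 = 0.10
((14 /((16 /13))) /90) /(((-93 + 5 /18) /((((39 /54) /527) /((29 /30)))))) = -1183/612175848 = 0.00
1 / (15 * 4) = 1/60 = 0.02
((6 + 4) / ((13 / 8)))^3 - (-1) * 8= 529576/2197 = 241.05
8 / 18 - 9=-77/9 = -8.56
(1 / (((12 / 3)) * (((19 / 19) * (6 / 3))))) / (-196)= -1/1568 = 0.00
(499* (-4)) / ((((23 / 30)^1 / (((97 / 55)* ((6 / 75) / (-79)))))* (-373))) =-2323344/186378775 = -0.01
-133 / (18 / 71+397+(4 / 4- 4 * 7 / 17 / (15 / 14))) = -2407965/7182548 = -0.34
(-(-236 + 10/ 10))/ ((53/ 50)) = 11750/53 = 221.70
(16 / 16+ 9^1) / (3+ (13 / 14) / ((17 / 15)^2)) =2.69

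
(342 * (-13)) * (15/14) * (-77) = 366795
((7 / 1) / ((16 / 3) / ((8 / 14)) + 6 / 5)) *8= 420/79 = 5.32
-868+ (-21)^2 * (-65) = -29533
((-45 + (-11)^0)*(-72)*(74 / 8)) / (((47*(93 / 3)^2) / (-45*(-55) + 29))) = 1624.58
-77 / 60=-1.28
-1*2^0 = -1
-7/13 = -0.54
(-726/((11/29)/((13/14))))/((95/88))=-1094808/665 = -1646.33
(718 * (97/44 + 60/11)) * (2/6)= 120983/66 = 1833.08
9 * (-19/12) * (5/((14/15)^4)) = -14428125/153664 = -93.89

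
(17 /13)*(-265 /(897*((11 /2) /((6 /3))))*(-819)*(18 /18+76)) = 2648940/299 = 8859.33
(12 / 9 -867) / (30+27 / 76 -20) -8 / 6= -66840/787 = -84.93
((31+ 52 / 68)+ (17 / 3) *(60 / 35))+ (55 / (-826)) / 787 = 65483663/1578722 = 41.48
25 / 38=0.66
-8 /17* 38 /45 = -304/765 = -0.40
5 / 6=0.83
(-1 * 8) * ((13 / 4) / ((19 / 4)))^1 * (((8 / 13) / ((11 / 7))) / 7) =-64/209 = -0.31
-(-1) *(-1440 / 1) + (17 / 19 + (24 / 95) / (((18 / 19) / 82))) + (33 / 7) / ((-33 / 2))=-2827961/1995 = -1417.52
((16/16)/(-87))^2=1/7569 = 0.00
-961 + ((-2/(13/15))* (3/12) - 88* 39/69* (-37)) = 525505/598 = 878.77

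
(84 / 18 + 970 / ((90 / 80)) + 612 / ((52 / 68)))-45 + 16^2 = 219749/117 = 1878.20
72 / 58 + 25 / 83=3713/2407 = 1.54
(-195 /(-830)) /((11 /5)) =195/1826 = 0.11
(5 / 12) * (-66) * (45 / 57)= -825/38 = -21.71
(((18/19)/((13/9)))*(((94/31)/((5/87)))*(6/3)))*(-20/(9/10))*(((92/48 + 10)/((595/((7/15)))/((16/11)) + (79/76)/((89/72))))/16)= -320250480/245303279 = -1.31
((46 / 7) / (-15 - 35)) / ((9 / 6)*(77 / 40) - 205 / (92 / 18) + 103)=-8464/4236155 = 0.00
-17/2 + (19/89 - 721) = -129813/178 = -729.29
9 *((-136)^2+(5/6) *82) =167079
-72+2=-70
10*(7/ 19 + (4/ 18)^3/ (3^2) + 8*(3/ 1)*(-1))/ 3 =-29457370/373977 = -78.77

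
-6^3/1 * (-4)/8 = 108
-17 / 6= -2.83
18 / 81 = 2/9 = 0.22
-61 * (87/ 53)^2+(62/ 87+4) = -39016993/244383 = -159.66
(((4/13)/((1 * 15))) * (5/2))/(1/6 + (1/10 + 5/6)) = 0.05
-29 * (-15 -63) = 2262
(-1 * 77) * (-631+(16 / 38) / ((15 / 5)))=2768843/57 = 48576.19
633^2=400689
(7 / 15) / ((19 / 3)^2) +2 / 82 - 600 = -44400334/74005 = -599.96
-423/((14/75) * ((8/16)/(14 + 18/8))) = -73647.32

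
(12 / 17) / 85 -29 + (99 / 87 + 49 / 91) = -14880421/544765 = -27.32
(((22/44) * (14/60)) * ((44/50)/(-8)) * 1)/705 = -77/4230000 = 0.00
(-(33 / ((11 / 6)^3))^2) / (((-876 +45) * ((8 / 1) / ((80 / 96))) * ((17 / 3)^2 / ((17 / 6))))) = 21870/68944469 = 0.00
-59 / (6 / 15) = -147.50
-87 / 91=-0.96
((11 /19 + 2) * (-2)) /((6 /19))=-49/3 = -16.33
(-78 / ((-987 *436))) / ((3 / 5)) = 65/215166 = 0.00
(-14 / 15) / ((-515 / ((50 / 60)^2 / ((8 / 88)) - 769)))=-191863/139050 = -1.38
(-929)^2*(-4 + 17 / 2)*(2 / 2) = 7767369/2 = 3883684.50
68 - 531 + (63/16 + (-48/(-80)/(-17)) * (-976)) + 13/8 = -575267/1360 = -422.99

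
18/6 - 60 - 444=-501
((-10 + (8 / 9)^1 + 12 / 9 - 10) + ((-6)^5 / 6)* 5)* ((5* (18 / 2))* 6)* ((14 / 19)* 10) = -245616000/19 = -12927157.89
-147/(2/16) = -1176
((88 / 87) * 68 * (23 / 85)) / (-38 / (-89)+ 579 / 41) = 29542304/23093715 = 1.28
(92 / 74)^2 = 2116/1369 = 1.55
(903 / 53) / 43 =21/53 = 0.40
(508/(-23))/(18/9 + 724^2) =-254/6028047 = 0.00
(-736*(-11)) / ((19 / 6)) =48576/19 = 2556.63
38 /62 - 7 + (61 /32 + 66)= 61.52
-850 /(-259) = 850/259 = 3.28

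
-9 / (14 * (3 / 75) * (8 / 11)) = -2475/112 = -22.10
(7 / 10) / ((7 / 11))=11/10 = 1.10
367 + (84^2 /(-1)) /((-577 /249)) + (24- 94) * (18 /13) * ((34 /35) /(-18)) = 25632375/7501 = 3417.19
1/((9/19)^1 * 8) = 0.26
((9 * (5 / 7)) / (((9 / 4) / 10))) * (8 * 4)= 6400/7 = 914.29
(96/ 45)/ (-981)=-32/14715 = 0.00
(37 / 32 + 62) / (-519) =-2021/16608 = -0.12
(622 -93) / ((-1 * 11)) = -529/11 = -48.09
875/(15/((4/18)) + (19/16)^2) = 224000/17641 = 12.70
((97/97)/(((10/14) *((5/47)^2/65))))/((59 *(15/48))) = 3216304/7375 = 436.11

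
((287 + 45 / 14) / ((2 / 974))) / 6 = 1978681/84 = 23555.73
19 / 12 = 1.58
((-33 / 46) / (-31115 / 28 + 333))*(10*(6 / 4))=90/6509 = 0.01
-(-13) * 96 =1248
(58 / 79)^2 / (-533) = -3364/3326453 = 0.00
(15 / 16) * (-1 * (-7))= 105/16 = 6.56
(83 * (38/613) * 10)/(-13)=-31540/7969 = -3.96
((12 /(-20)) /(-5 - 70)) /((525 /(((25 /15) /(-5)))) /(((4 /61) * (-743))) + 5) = 2972/13866875 = 0.00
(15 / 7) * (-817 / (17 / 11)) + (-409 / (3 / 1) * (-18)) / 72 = -1568989/1428 = -1098.73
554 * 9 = 4986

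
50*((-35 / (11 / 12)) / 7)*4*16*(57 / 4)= -248727.27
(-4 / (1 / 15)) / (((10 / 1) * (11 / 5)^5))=-18750/161051 = -0.12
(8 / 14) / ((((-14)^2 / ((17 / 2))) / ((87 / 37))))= 1479/25382 = 0.06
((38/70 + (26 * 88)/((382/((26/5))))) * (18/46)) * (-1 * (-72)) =137270376/153755 = 892.79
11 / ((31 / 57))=627/31 = 20.23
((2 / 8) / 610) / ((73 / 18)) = 9/89060 = 0.00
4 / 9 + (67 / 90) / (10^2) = 0.45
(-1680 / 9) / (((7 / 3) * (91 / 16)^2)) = -2.47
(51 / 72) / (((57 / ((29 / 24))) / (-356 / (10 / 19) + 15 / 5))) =-10.11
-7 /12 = -0.58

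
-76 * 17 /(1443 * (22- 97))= 1292/108225 = 0.01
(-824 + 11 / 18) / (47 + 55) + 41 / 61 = -828805/111996 = -7.40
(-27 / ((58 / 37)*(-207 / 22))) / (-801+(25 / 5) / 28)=-34188/14956141 = 0.00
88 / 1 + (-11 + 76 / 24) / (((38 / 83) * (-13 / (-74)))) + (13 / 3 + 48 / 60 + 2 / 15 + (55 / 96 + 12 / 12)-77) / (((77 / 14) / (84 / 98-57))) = 460883341/652080 = 706.79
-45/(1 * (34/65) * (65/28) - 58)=42/53 = 0.79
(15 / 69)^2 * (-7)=-175/529 = -0.33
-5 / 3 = -1.67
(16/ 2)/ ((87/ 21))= 56/29 = 1.93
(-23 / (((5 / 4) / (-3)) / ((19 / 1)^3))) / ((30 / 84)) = 26503176/25 = 1060127.04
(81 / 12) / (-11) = -27/44 = -0.61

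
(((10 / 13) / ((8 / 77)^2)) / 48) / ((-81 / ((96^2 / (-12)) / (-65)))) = -5929/27378 = -0.22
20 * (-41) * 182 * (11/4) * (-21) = 8618610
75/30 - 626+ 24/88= -623.23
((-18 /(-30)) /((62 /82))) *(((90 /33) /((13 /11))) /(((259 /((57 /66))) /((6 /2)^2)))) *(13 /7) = 63099/618233 = 0.10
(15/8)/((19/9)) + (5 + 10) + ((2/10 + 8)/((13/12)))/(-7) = 14.81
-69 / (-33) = 23/11 = 2.09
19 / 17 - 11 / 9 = -0.10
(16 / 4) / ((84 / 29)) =29/21 = 1.38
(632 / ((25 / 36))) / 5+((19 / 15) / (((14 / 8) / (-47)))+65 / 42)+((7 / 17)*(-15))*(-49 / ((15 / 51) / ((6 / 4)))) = 1481414/875 = 1693.04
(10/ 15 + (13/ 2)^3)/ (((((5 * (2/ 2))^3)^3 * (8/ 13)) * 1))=85891/375000000 = 0.00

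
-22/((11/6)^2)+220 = 2348/11 = 213.45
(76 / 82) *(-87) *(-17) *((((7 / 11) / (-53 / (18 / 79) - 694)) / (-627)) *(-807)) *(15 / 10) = -150387678/82744519 = -1.82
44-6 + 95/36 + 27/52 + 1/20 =96427/2340 = 41.21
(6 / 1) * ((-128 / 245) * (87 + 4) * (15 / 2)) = -14976/7 = -2139.43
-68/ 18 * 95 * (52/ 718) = -83980/3231 = -25.99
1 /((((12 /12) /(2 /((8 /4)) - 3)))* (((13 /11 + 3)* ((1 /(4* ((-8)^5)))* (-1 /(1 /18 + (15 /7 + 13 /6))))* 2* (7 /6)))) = -396492800/3381 = -117270.87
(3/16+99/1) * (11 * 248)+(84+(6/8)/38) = 41141463/152 = 270667.52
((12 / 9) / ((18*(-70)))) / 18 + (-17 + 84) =1139669/17010 = 67.00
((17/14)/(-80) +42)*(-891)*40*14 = -41897493/2 = -20948746.50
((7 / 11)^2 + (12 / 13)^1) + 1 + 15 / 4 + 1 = 44535/6292 = 7.08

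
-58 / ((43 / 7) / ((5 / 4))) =-1015/86 = -11.80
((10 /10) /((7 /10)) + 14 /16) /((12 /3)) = 129/224 = 0.58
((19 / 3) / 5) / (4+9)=19/195 = 0.10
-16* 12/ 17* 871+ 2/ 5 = -836126/85 = -9836.78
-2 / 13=-0.15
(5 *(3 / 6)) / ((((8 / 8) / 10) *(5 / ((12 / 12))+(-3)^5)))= -25/238 = -0.11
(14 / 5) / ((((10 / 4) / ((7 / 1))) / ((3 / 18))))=98/75 = 1.31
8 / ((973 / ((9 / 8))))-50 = -48641/973 = -49.99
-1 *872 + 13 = -859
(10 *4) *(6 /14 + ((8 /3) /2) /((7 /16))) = 2920/21 = 139.05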